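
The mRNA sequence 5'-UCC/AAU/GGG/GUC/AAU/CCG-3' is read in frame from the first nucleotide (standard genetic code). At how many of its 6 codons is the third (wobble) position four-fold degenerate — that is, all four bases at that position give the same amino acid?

4

Codon 1 UCC (Ser): third position 4-fold.
Codon 2 AAU (Asn): third position 2-fold.
Codon 3 GGG (Gly): third position 4-fold.
Codon 4 GUC (Val): third position 4-fold.
Codon 5 AAU (Asn): third position 2-fold.
Codon 6 CCG (Pro): third position 4-fold.
Four-fold degenerate third positions: 4.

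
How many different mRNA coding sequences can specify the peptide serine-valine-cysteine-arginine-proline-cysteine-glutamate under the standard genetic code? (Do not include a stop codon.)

4608

Ser: 6 codons.
Val: 4 codons.
Cys: 2 codons.
Arg: 6 codons.
Pro: 4 codons.
Cys: 2 codons.
Glu: 2 codons.
6 × 4 × 2 × 6 × 4 × 2 × 2 = 4608.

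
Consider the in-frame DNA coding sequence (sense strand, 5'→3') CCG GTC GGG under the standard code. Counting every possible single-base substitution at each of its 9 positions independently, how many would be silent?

Codon 1 (CCG, Pro): 3 synonymous substitutions.
Codon 2 (GTC, Val): 3 synonymous substitutions.
Codon 3 (GGG, Gly): 3 synonymous substitutions.
Total: 3 + 3 + 3 = 9.

9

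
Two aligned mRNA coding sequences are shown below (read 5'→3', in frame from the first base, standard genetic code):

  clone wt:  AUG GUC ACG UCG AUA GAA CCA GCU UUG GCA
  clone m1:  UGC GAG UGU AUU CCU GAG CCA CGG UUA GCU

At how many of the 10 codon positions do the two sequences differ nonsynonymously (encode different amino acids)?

Codon 1: AUG Met / UGC Cys — nonsynonymous.
Codon 2: GUC Val / GAG Glu — nonsynonymous.
Codon 3: ACG Thr / UGU Cys — nonsynonymous.
Codon 4: UCG Ser / AUU Ile — nonsynonymous.
Codon 5: AUA Ile / CCU Pro — nonsynonymous.
Codon 6: GAA Glu / GAG Glu — synonymous.
Codon 7: CCA Pro / CCA Pro — identical.
Codon 8: GCU Ala / CGG Arg — nonsynonymous.
Codon 9: UUG Leu / UUA Leu — synonymous.
Codon 10: GCA Ala / GCU Ala — synonymous.
Nonsynonymous differences: 6.

6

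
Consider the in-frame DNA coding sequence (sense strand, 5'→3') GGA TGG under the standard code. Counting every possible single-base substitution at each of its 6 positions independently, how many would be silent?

3

Codon 1 (GGA, Gly): 3 synonymous substitutions.
Codon 2 (TGG, Trp): 0 synonymous substitutions.
Total: 3 + 0 = 3.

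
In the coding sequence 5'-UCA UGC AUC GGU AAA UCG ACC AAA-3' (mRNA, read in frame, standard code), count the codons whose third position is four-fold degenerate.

4

Codon 1 UCA (Ser): third position 4-fold.
Codon 2 UGC (Cys): third position 2-fold.
Codon 3 AUC (Ile): third position 3-fold.
Codon 4 GGU (Gly): third position 4-fold.
Codon 5 AAA (Lys): third position 2-fold.
Codon 6 UCG (Ser): third position 4-fold.
Codon 7 ACC (Thr): third position 4-fold.
Codon 8 AAA (Lys): third position 2-fold.
Four-fold degenerate third positions: 4.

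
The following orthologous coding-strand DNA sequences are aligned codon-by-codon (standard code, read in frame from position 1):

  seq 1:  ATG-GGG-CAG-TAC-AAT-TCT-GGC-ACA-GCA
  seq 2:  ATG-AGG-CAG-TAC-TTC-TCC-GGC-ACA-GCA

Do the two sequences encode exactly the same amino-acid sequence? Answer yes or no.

no

Codon 1: ATG Met / ATG Met — identical.
Codon 2: GGG Gly / AGG Arg — nonsynonymous.
Codon 3: CAG Gln / CAG Gln — identical.
Codon 4: TAC Tyr / TAC Tyr — identical.
Codon 5: AAT Asn / TTC Phe — nonsynonymous.
Codon 6: TCT Ser / TCC Ser — synonymous.
Codon 7: GGC Gly / GGC Gly — identical.
Codon 8: ACA Thr / ACA Thr — identical.
Codon 9: GCA Ala / GCA Ala — identical.
Nonsynonymous differences: 2 → different protein.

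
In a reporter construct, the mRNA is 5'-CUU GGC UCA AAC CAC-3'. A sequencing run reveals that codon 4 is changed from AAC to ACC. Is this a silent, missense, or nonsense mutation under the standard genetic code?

Position 11 falls in codon 4: AAC → Asn.
After the substitution the codon is ACC → Thr.
Asn ≠ Thr, so this is a missense mutation.

missense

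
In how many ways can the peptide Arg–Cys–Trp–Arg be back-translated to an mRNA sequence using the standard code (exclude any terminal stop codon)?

Arg: 6 codons.
Cys: 2 codons.
Trp: 1 codon.
Arg: 6 codons.
6 × 2 × 1 × 6 = 72.

72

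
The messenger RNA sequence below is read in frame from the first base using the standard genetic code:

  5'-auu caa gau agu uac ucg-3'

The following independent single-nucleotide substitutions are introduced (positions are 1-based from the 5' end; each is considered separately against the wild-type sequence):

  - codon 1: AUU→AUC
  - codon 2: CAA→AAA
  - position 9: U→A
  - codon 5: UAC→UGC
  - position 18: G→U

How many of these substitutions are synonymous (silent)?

2

Codon 1: AUU (Ile) → AUC (Ile) — synonymous.
Codon 2: CAA (Gln) → AAA (Lys) — missense.
Codon 3: GAU (Asp) → GAA (Glu) — missense.
Codon 5: UAC (Tyr) → UGC (Cys) — missense.
Codon 6: UCG (Ser) → UCU (Ser) — synonymous.
Synonymous: 2 of 5.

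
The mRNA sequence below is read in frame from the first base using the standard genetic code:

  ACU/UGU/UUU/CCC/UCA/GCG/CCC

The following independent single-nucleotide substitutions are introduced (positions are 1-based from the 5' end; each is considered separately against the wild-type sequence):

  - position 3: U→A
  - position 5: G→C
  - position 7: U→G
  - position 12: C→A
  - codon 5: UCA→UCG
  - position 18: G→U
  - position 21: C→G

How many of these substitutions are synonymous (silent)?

5

Codon 1: ACU (Thr) → ACA (Thr) — synonymous.
Codon 2: UGU (Cys) → UCU (Ser) — missense.
Codon 3: UUU (Phe) → GUU (Val) — missense.
Codon 4: CCC (Pro) → CCA (Pro) — synonymous.
Codon 5: UCA (Ser) → UCG (Ser) — synonymous.
Codon 6: GCG (Ala) → GCU (Ala) — synonymous.
Codon 7: CCC (Pro) → CCG (Pro) — synonymous.
Synonymous: 5 of 7.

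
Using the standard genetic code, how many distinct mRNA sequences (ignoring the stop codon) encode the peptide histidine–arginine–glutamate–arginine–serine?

His: 2 codons.
Arg: 6 codons.
Glu: 2 codons.
Arg: 6 codons.
Ser: 6 codons.
2 × 6 × 2 × 6 × 6 = 864.

864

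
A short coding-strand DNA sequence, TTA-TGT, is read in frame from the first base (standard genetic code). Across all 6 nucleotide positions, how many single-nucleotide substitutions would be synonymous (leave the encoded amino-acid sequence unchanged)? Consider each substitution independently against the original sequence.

Codon 1 (TTA, Leu): 2 synonymous substitutions.
Codon 2 (TGT, Cys): 1 synonymous substitution.
Total: 2 + 1 = 3.

3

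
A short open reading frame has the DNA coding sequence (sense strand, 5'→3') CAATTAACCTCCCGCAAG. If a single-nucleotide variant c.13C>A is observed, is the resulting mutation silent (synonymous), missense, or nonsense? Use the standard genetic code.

Position 13 falls in codon 5: CGC → Arg.
After the substitution the codon is AGC → Ser.
Arg ≠ Ser, so this is a missense mutation.

missense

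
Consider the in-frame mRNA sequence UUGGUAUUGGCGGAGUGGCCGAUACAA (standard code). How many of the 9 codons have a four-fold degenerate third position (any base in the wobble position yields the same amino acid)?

3

Codon 1 UUG (Leu): third position 2-fold.
Codon 2 GUA (Val): third position 4-fold.
Codon 3 UUG (Leu): third position 2-fold.
Codon 4 GCG (Ala): third position 4-fold.
Codon 5 GAG (Glu): third position 2-fold.
Codon 6 UGG (Trp): third position 1-fold.
Codon 7 CCG (Pro): third position 4-fold.
Codon 8 AUA (Ile): third position 3-fold.
Codon 9 CAA (Gln): third position 2-fold.
Four-fold degenerate third positions: 3.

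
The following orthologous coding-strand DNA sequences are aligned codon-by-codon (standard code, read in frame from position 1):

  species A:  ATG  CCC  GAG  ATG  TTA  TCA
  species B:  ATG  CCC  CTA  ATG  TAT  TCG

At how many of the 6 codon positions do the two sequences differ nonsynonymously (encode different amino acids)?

2

Codon 1: ATG Met / ATG Met — identical.
Codon 2: CCC Pro / CCC Pro — identical.
Codon 3: GAG Glu / CTA Leu — nonsynonymous.
Codon 4: ATG Met / ATG Met — identical.
Codon 5: TTA Leu / TAT Tyr — nonsynonymous.
Codon 6: TCA Ser / TCG Ser — synonymous.
Nonsynonymous differences: 2.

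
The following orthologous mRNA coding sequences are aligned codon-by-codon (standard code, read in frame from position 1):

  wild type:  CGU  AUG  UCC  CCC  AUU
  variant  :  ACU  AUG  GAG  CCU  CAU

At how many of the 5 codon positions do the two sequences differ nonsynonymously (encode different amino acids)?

3

Codon 1: CGU Arg / ACU Thr — nonsynonymous.
Codon 2: AUG Met / AUG Met — identical.
Codon 3: UCC Ser / GAG Glu — nonsynonymous.
Codon 4: CCC Pro / CCU Pro — synonymous.
Codon 5: AUU Ile / CAU His — nonsynonymous.
Nonsynonymous differences: 3.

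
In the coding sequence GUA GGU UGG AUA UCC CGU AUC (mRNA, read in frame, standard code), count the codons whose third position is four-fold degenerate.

4

Codon 1 GUA (Val): third position 4-fold.
Codon 2 GGU (Gly): third position 4-fold.
Codon 3 UGG (Trp): third position 1-fold.
Codon 4 AUA (Ile): third position 3-fold.
Codon 5 UCC (Ser): third position 4-fold.
Codon 6 CGU (Arg): third position 4-fold.
Codon 7 AUC (Ile): third position 3-fold.
Four-fold degenerate third positions: 4.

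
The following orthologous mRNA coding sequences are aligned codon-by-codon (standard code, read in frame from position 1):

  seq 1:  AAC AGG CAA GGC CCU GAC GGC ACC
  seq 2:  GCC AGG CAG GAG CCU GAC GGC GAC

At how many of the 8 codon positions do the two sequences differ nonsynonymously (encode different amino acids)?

Codon 1: AAC Asn / GCC Ala — nonsynonymous.
Codon 2: AGG Arg / AGG Arg — identical.
Codon 3: CAA Gln / CAG Gln — synonymous.
Codon 4: GGC Gly / GAG Glu — nonsynonymous.
Codon 5: CCU Pro / CCU Pro — identical.
Codon 6: GAC Asp / GAC Asp — identical.
Codon 7: GGC Gly / GGC Gly — identical.
Codon 8: ACC Thr / GAC Asp — nonsynonymous.
Nonsynonymous differences: 3.

3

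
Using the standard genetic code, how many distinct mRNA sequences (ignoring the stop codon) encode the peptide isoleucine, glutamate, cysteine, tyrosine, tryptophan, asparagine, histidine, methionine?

96

Ile: 3 codons.
Glu: 2 codons.
Cys: 2 codons.
Tyr: 2 codons.
Trp: 1 codon.
Asn: 2 codons.
His: 2 codons.
Met: 1 codon.
3 × 2 × 2 × 2 × 1 × 2 × 2 × 1 = 96.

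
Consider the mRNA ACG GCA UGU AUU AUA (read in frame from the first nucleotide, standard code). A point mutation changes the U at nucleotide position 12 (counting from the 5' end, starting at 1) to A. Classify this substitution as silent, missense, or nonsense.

Position 12 falls in codon 4: AUU → Ile.
After the substitution the codon is AUA → Ile.
Both encode Ile, so the change is synonymous.

silent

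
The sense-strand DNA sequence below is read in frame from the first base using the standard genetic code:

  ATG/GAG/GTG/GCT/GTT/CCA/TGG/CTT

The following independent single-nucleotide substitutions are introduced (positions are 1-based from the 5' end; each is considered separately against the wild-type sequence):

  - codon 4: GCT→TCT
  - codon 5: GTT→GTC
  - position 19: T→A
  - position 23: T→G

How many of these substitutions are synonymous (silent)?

Codon 4: GCT (Ala) → TCT (Ser) — missense.
Codon 5: GTT (Val) → GTC (Val) — synonymous.
Codon 7: TGG (Trp) → AGG (Arg) — missense.
Codon 8: CTT (Leu) → CGT (Arg) — missense.
Synonymous: 1 of 4.

1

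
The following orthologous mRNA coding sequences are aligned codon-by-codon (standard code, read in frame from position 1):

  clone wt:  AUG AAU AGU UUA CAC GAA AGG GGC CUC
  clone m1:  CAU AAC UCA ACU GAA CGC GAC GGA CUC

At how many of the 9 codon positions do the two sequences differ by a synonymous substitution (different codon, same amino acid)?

Codon 1: AUG Met / CAU His — nonsynonymous.
Codon 2: AAU Asn / AAC Asn — synonymous.
Codon 3: AGU Ser / UCA Ser — synonymous.
Codon 4: UUA Leu / ACU Thr — nonsynonymous.
Codon 5: CAC His / GAA Glu — nonsynonymous.
Codon 6: GAA Glu / CGC Arg — nonsynonymous.
Codon 7: AGG Arg / GAC Asp — nonsynonymous.
Codon 8: GGC Gly / GGA Gly — synonymous.
Codon 9: CUC Leu / CUC Leu — identical.
Synonymous differences: 3.

3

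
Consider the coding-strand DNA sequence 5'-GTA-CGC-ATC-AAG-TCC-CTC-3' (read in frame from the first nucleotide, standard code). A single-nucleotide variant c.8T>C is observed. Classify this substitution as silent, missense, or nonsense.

missense

Position 8 falls in codon 3: ATC → Ile.
After the substitution the codon is ACC → Thr.
Ile ≠ Thr, so this is a missense mutation.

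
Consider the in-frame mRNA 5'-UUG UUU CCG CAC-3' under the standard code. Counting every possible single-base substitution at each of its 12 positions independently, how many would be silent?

Codon 1 (UUG, Leu): 2 synonymous substitutions.
Codon 2 (UUU, Phe): 1 synonymous substitution.
Codon 3 (CCG, Pro): 3 synonymous substitutions.
Codon 4 (CAC, His): 1 synonymous substitution.
Total: 2 + 1 + 3 + 1 = 7.

7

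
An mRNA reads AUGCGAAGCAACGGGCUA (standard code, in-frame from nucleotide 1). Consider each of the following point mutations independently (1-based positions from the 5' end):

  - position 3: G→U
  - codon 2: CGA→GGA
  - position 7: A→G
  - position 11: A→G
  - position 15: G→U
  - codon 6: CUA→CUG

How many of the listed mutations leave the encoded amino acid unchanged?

2

Codon 1: AUG (Met) → AUU (Ile) — missense.
Codon 2: CGA (Arg) → GGA (Gly) — missense.
Codon 3: AGC (Ser) → GGC (Gly) — missense.
Codon 4: AAC (Asn) → AGC (Ser) — missense.
Codon 5: GGG (Gly) → GGU (Gly) — synonymous.
Codon 6: CUA (Leu) → CUG (Leu) — synonymous.
Synonymous: 2 of 6.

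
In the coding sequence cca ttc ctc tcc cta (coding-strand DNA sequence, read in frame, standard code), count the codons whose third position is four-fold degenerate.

Codon 1 CCA (Pro): third position 4-fold.
Codon 2 TTC (Phe): third position 2-fold.
Codon 3 CTC (Leu): third position 4-fold.
Codon 4 TCC (Ser): third position 4-fold.
Codon 5 CTA (Leu): third position 4-fold.
Four-fold degenerate third positions: 4.

4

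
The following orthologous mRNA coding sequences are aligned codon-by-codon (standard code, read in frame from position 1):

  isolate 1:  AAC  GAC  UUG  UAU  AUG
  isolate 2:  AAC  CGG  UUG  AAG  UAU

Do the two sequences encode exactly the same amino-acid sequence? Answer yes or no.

no

Codon 1: AAC Asn / AAC Asn — identical.
Codon 2: GAC Asp / CGG Arg — nonsynonymous.
Codon 3: UUG Leu / UUG Leu — identical.
Codon 4: UAU Tyr / AAG Lys — nonsynonymous.
Codon 5: AUG Met / UAU Tyr — nonsynonymous.
Nonsynonymous differences: 3 → different protein.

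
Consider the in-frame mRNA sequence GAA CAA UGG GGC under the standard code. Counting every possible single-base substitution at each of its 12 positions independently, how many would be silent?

5

Codon 1 (GAA, Glu): 1 synonymous substitution.
Codon 2 (CAA, Gln): 1 synonymous substitution.
Codon 3 (UGG, Trp): 0 synonymous substitutions.
Codon 4 (GGC, Gly): 3 synonymous substitutions.
Total: 1 + 1 + 0 + 3 = 5.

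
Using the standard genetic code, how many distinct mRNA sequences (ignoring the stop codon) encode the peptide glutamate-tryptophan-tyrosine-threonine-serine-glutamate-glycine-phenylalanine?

Glu: 2 codons.
Trp: 1 codon.
Tyr: 2 codons.
Thr: 4 codons.
Ser: 6 codons.
Glu: 2 codons.
Gly: 4 codons.
Phe: 2 codons.
2 × 1 × 2 × 4 × 6 × 2 × 4 × 2 = 1536.

1536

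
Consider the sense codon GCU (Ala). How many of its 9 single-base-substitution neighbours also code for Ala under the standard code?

3

Position 1: none → 0 synonymous.
Position 2: none → 0 synonymous.
Position 3: GCC, GCA, GCG → 3 synonymous.
Total: 0 + 0 + 3 = 3.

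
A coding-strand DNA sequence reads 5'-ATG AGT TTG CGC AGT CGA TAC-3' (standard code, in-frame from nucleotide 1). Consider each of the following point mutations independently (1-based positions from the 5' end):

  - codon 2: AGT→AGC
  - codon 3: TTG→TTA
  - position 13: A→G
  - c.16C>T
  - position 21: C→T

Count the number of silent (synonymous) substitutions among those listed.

Codon 2: AGT (Ser) → AGC (Ser) — synonymous.
Codon 3: TTG (Leu) → TTA (Leu) — synonymous.
Codon 5: AGT (Ser) → GGT (Gly) — missense.
Codon 6: CGA (Arg) → TGA (Stop) — nonsense.
Codon 7: TAC (Tyr) → TAT (Tyr) — synonymous.
Synonymous: 3 of 5.

3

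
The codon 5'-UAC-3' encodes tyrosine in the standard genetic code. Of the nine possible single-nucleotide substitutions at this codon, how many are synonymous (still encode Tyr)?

1

Position 1: none → 0 synonymous.
Position 2: none → 0 synonymous.
Position 3: UAU → 1 synonymous.
Total: 0 + 0 + 1 = 1.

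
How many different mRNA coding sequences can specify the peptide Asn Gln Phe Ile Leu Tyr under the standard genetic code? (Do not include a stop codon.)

288

Asn: 2 codons.
Gln: 2 codons.
Phe: 2 codons.
Ile: 3 codons.
Leu: 6 codons.
Tyr: 2 codons.
2 × 2 × 2 × 3 × 6 × 2 = 288.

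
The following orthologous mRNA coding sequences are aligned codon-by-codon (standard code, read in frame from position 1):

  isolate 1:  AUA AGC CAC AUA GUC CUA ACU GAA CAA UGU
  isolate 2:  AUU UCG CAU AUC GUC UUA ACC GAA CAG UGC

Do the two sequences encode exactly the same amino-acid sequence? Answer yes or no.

yes

Codon 1: AUA Ile / AUU Ile — synonymous.
Codon 2: AGC Ser / UCG Ser — synonymous.
Codon 3: CAC His / CAU His — synonymous.
Codon 4: AUA Ile / AUC Ile — synonymous.
Codon 5: GUC Val / GUC Val — identical.
Codon 6: CUA Leu / UUA Leu — synonymous.
Codon 7: ACU Thr / ACC Thr — synonymous.
Codon 8: GAA Glu / GAA Glu — identical.
Codon 9: CAA Gln / CAG Gln — synonymous.
Codon 10: UGU Cys / UGC Cys — synonymous.
Nonsynonymous differences: 0 → same protein.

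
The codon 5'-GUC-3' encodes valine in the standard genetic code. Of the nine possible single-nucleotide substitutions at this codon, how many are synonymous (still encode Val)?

3

Position 1: none → 0 synonymous.
Position 2: none → 0 synonymous.
Position 3: GUU, GUA, GUG → 3 synonymous.
Total: 0 + 0 + 3 = 3.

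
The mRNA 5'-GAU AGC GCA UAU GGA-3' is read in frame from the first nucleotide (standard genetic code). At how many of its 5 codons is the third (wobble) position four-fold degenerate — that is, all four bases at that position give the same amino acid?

2

Codon 1 GAU (Asp): third position 2-fold.
Codon 2 AGC (Ser): third position 2-fold.
Codon 3 GCA (Ala): third position 4-fold.
Codon 4 UAU (Tyr): third position 2-fold.
Codon 5 GGA (Gly): third position 4-fold.
Four-fold degenerate third positions: 2.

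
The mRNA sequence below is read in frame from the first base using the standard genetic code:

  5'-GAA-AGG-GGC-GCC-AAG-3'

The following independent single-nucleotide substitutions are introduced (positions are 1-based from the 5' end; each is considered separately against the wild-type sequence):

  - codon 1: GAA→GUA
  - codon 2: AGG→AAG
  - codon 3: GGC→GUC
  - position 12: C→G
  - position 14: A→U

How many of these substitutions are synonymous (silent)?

1

Codon 1: GAA (Glu) → GUA (Val) — missense.
Codon 2: AGG (Arg) → AAG (Lys) — missense.
Codon 3: GGC (Gly) → GUC (Val) — missense.
Codon 4: GCC (Ala) → GCG (Ala) — synonymous.
Codon 5: AAG (Lys) → AUG (Met) — missense.
Synonymous: 1 of 5.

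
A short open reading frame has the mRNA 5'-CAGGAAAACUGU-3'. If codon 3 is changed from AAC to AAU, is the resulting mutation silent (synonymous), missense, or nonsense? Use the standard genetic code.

Position 9 falls in codon 3: AAC → Asn.
After the substitution the codon is AAU → Asn.
Both encode Asn, so the change is synonymous.

silent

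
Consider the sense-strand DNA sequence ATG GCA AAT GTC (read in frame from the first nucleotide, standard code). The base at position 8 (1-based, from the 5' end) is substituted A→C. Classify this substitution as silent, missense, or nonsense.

Position 8 falls in codon 3: AAT → Asn.
After the substitution the codon is ACT → Thr.
Asn ≠ Thr, so this is a missense mutation.

missense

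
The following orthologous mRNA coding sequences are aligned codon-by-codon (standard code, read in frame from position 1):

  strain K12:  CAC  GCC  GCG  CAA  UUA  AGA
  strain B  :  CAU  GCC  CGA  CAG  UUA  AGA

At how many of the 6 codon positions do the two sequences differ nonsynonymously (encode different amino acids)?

Codon 1: CAC His / CAU His — synonymous.
Codon 2: GCC Ala / GCC Ala — identical.
Codon 3: GCG Ala / CGA Arg — nonsynonymous.
Codon 4: CAA Gln / CAG Gln — synonymous.
Codon 5: UUA Leu / UUA Leu — identical.
Codon 6: AGA Arg / AGA Arg — identical.
Nonsynonymous differences: 1.

1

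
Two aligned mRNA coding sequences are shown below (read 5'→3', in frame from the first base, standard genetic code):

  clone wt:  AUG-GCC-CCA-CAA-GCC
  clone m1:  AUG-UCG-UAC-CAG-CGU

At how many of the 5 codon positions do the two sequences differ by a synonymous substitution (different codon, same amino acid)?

Codon 1: AUG Met / AUG Met — identical.
Codon 2: GCC Ala / UCG Ser — nonsynonymous.
Codon 3: CCA Pro / UAC Tyr — nonsynonymous.
Codon 4: CAA Gln / CAG Gln — synonymous.
Codon 5: GCC Ala / CGU Arg — nonsynonymous.
Synonymous differences: 1.

1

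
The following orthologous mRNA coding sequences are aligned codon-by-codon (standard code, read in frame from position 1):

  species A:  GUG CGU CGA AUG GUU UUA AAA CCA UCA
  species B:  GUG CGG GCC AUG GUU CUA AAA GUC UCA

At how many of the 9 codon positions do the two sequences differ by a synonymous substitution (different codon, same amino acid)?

2

Codon 1: GUG Val / GUG Val — identical.
Codon 2: CGU Arg / CGG Arg — synonymous.
Codon 3: CGA Arg / GCC Ala — nonsynonymous.
Codon 4: AUG Met / AUG Met — identical.
Codon 5: GUU Val / GUU Val — identical.
Codon 6: UUA Leu / CUA Leu — synonymous.
Codon 7: AAA Lys / AAA Lys — identical.
Codon 8: CCA Pro / GUC Val — nonsynonymous.
Codon 9: UCA Ser / UCA Ser — identical.
Synonymous differences: 2.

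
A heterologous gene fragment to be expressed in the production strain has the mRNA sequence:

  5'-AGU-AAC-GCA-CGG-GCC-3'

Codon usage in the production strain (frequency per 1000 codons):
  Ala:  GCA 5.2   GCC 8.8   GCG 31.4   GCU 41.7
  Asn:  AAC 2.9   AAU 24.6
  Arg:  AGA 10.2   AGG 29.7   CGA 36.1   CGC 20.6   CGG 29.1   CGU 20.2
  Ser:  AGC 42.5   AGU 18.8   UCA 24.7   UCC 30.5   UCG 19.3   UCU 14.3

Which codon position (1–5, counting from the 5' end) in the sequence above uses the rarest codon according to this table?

Codon 1 AGU (Ser): 18.8 per 1000.
Codon 2 AAC (Asn): 2.9 per 1000.
Codon 3 GCA (Ala): 5.2 per 1000.
Codon 4 CGG (Arg): 29.1 per 1000.
Codon 5 GCC (Ala): 8.8 per 1000.
Lowest frequency is 2.9 at codon 2.

2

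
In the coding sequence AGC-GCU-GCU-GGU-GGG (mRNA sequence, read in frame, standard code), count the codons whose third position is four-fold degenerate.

4

Codon 1 AGC (Ser): third position 2-fold.
Codon 2 GCU (Ala): third position 4-fold.
Codon 3 GCU (Ala): third position 4-fold.
Codon 4 GGU (Gly): third position 4-fold.
Codon 5 GGG (Gly): third position 4-fold.
Four-fold degenerate third positions: 4.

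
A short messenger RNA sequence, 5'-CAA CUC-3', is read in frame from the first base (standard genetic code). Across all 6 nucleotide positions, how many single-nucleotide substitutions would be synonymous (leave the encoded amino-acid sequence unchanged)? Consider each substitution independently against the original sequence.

4

Codon 1 (CAA, Gln): 1 synonymous substitution.
Codon 2 (CUC, Leu): 3 synonymous substitutions.
Total: 1 + 3 = 4.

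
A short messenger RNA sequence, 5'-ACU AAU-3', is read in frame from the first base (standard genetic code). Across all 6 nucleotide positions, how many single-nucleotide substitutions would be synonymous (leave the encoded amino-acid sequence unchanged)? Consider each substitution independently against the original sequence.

Codon 1 (ACU, Thr): 3 synonymous substitutions.
Codon 2 (AAU, Asn): 1 synonymous substitution.
Total: 3 + 1 = 4.

4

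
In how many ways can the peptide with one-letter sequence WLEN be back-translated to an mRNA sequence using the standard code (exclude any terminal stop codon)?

24

Trp: 1 codon.
Leu: 6 codons.
Glu: 2 codons.
Asn: 2 codons.
1 × 6 × 2 × 2 = 24.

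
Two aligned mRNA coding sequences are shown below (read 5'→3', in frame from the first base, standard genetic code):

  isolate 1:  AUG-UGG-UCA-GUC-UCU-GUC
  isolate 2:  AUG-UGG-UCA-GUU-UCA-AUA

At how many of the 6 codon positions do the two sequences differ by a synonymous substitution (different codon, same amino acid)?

Codon 1: AUG Met / AUG Met — identical.
Codon 2: UGG Trp / UGG Trp — identical.
Codon 3: UCA Ser / UCA Ser — identical.
Codon 4: GUC Val / GUU Val — synonymous.
Codon 5: UCU Ser / UCA Ser — synonymous.
Codon 6: GUC Val / AUA Ile — nonsynonymous.
Synonymous differences: 2.

2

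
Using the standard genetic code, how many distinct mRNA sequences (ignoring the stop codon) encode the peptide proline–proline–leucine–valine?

Pro: 4 codons.
Pro: 4 codons.
Leu: 6 codons.
Val: 4 codons.
4 × 4 × 6 × 4 = 384.

384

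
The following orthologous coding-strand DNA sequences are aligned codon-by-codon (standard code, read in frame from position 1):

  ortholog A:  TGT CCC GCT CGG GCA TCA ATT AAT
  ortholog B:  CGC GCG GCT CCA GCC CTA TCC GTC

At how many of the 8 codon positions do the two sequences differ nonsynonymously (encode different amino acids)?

6

Codon 1: TGT Cys / CGC Arg — nonsynonymous.
Codon 2: CCC Pro / GCG Ala — nonsynonymous.
Codon 3: GCT Ala / GCT Ala — identical.
Codon 4: CGG Arg / CCA Pro — nonsynonymous.
Codon 5: GCA Ala / GCC Ala — synonymous.
Codon 6: TCA Ser / CTA Leu — nonsynonymous.
Codon 7: ATT Ile / TCC Ser — nonsynonymous.
Codon 8: AAT Asn / GTC Val — nonsynonymous.
Nonsynonymous differences: 6.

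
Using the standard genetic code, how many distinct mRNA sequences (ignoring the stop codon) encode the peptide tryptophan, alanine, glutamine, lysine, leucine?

Trp: 1 codon.
Ala: 4 codons.
Gln: 2 codons.
Lys: 2 codons.
Leu: 6 codons.
1 × 4 × 2 × 2 × 6 = 96.

96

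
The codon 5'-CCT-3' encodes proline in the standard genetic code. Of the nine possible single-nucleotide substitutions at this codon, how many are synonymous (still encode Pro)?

3

Position 1: none → 0 synonymous.
Position 2: none → 0 synonymous.
Position 3: CCC, CCA, CCG → 3 synonymous.
Total: 0 + 0 + 3 = 3.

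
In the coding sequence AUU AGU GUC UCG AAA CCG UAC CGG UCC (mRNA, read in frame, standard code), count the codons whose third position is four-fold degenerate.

Codon 1 AUU (Ile): third position 3-fold.
Codon 2 AGU (Ser): third position 2-fold.
Codon 3 GUC (Val): third position 4-fold.
Codon 4 UCG (Ser): third position 4-fold.
Codon 5 AAA (Lys): third position 2-fold.
Codon 6 CCG (Pro): third position 4-fold.
Codon 7 UAC (Tyr): third position 2-fold.
Codon 8 CGG (Arg): third position 4-fold.
Codon 9 UCC (Ser): third position 4-fold.
Four-fold degenerate third positions: 5.

5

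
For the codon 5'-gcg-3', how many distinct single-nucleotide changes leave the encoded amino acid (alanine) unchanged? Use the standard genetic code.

3

Position 1: none → 0 synonymous.
Position 2: none → 0 synonymous.
Position 3: GCT, GCC, GCA → 3 synonymous.
Total: 0 + 0 + 3 = 3.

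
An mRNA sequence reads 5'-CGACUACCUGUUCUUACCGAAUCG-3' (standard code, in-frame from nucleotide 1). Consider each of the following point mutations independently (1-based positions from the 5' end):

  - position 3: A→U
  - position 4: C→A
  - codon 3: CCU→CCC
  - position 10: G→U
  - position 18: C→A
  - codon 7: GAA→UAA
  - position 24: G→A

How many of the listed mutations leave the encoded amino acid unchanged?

Codon 1: CGA (Arg) → CGU (Arg) — synonymous.
Codon 2: CUA (Leu) → AUA (Ile) — missense.
Codon 3: CCU (Pro) → CCC (Pro) — synonymous.
Codon 4: GUU (Val) → UUU (Phe) — missense.
Codon 6: ACC (Thr) → ACA (Thr) — synonymous.
Codon 7: GAA (Glu) → UAA (Stop) — nonsense.
Codon 8: UCG (Ser) → UCA (Ser) — synonymous.
Synonymous: 4 of 7.

4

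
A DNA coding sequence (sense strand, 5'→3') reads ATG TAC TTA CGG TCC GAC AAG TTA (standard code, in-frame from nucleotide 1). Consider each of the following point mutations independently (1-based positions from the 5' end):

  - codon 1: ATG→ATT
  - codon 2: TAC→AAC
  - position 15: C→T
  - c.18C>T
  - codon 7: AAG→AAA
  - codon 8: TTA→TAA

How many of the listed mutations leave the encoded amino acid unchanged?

Codon 1: ATG (Met) → ATT (Ile) — missense.
Codon 2: TAC (Tyr) → AAC (Asn) — missense.
Codon 5: TCC (Ser) → TCT (Ser) — synonymous.
Codon 6: GAC (Asp) → GAT (Asp) — synonymous.
Codon 7: AAG (Lys) → AAA (Lys) — synonymous.
Codon 8: TTA (Leu) → TAA (Stop) — nonsense.
Synonymous: 3 of 6.

3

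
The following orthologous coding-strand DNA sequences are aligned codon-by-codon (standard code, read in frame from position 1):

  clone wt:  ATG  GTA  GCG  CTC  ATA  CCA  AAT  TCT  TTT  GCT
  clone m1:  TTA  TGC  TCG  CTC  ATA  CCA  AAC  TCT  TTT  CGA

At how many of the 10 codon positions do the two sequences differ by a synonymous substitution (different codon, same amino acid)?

Codon 1: ATG Met / TTA Leu — nonsynonymous.
Codon 2: GTA Val / TGC Cys — nonsynonymous.
Codon 3: GCG Ala / TCG Ser — nonsynonymous.
Codon 4: CTC Leu / CTC Leu — identical.
Codon 5: ATA Ile / ATA Ile — identical.
Codon 6: CCA Pro / CCA Pro — identical.
Codon 7: AAT Asn / AAC Asn — synonymous.
Codon 8: TCT Ser / TCT Ser — identical.
Codon 9: TTT Phe / TTT Phe — identical.
Codon 10: GCT Ala / CGA Arg — nonsynonymous.
Synonymous differences: 1.

1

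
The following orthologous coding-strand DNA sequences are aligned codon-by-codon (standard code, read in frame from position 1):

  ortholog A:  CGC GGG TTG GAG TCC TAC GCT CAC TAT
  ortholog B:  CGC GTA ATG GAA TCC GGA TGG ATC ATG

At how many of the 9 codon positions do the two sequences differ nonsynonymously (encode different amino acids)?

Codon 1: CGC Arg / CGC Arg — identical.
Codon 2: GGG Gly / GTA Val — nonsynonymous.
Codon 3: TTG Leu / ATG Met — nonsynonymous.
Codon 4: GAG Glu / GAA Glu — synonymous.
Codon 5: TCC Ser / TCC Ser — identical.
Codon 6: TAC Tyr / GGA Gly — nonsynonymous.
Codon 7: GCT Ala / TGG Trp — nonsynonymous.
Codon 8: CAC His / ATC Ile — nonsynonymous.
Codon 9: TAT Tyr / ATG Met — nonsynonymous.
Nonsynonymous differences: 6.

6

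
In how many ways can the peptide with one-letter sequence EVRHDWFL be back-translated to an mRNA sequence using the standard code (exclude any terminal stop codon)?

Glu: 2 codons.
Val: 4 codons.
Arg: 6 codons.
His: 2 codons.
Asp: 2 codons.
Trp: 1 codon.
Phe: 2 codons.
Leu: 6 codons.
2 × 4 × 6 × 2 × 2 × 1 × 2 × 6 = 2304.

2304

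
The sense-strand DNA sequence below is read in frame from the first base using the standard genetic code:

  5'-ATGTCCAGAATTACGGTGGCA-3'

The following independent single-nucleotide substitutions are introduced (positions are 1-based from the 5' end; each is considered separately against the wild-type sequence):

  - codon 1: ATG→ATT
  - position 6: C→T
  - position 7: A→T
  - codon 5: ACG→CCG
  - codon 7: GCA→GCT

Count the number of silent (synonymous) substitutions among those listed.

2

Codon 1: ATG (Met) → ATT (Ile) — missense.
Codon 2: TCC (Ser) → TCT (Ser) — synonymous.
Codon 3: AGA (Arg) → TGA (Stop) — nonsense.
Codon 5: ACG (Thr) → CCG (Pro) — missense.
Codon 7: GCA (Ala) → GCT (Ala) — synonymous.
Synonymous: 2 of 5.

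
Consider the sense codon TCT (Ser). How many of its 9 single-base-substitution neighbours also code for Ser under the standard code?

Position 1: none → 0 synonymous.
Position 2: none → 0 synonymous.
Position 3: TCC, TCA, TCG → 3 synonymous.
Total: 0 + 0 + 3 = 3.

3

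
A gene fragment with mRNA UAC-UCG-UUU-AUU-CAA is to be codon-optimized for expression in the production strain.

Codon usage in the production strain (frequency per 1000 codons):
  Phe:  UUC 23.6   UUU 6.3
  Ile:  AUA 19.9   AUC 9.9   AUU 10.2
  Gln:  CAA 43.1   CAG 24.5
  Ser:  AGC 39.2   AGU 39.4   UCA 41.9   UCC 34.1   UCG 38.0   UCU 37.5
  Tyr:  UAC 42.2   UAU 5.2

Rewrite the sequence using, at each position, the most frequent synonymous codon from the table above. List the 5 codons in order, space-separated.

Codon 1 (Tyr): best is UAC at 42.2.
Codon 2 (Ser): best is UCA at 41.9.
Codon 3 (Phe): best is UUC at 23.6.
Codon 4 (Ile): best is AUA at 19.9.
Codon 5 (Gln): best is CAA at 43.1.

UAC UCA UUC AUA CAA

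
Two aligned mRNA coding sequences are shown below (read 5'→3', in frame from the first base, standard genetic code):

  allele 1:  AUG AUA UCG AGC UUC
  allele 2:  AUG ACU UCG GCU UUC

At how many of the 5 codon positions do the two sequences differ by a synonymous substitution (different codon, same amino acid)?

Codon 1: AUG Met / AUG Met — identical.
Codon 2: AUA Ile / ACU Thr — nonsynonymous.
Codon 3: UCG Ser / UCG Ser — identical.
Codon 4: AGC Ser / GCU Ala — nonsynonymous.
Codon 5: UUC Phe / UUC Phe — identical.
Synonymous differences: 0.

0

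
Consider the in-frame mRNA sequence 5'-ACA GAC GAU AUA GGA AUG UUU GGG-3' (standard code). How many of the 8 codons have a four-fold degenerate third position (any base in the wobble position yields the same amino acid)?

3

Codon 1 ACA (Thr): third position 4-fold.
Codon 2 GAC (Asp): third position 2-fold.
Codon 3 GAU (Asp): third position 2-fold.
Codon 4 AUA (Ile): third position 3-fold.
Codon 5 GGA (Gly): third position 4-fold.
Codon 6 AUG (Met): third position 1-fold.
Codon 7 UUU (Phe): third position 2-fold.
Codon 8 GGG (Gly): third position 4-fold.
Four-fold degenerate third positions: 3.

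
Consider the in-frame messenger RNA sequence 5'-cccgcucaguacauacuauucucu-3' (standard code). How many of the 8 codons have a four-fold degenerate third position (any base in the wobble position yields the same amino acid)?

Codon 1 CCC (Pro): third position 4-fold.
Codon 2 GCU (Ala): third position 4-fold.
Codon 3 CAG (Gln): third position 2-fold.
Codon 4 UAC (Tyr): third position 2-fold.
Codon 5 AUA (Ile): third position 3-fold.
Codon 6 CUA (Leu): third position 4-fold.
Codon 7 UUC (Phe): third position 2-fold.
Codon 8 UCU (Ser): third position 4-fold.
Four-fold degenerate third positions: 4.

4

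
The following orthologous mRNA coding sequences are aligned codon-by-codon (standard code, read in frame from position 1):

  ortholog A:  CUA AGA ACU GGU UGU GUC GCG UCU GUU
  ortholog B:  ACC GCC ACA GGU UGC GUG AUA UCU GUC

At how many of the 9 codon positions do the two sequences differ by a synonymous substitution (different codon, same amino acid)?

Codon 1: CUA Leu / ACC Thr — nonsynonymous.
Codon 2: AGA Arg / GCC Ala — nonsynonymous.
Codon 3: ACU Thr / ACA Thr — synonymous.
Codon 4: GGU Gly / GGU Gly — identical.
Codon 5: UGU Cys / UGC Cys — synonymous.
Codon 6: GUC Val / GUG Val — synonymous.
Codon 7: GCG Ala / AUA Ile — nonsynonymous.
Codon 8: UCU Ser / UCU Ser — identical.
Codon 9: GUU Val / GUC Val — synonymous.
Synonymous differences: 4.

4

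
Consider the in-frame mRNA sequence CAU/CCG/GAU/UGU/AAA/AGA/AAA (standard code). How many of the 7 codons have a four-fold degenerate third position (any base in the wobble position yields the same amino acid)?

Codon 1 CAU (His): third position 2-fold.
Codon 2 CCG (Pro): third position 4-fold.
Codon 3 GAU (Asp): third position 2-fold.
Codon 4 UGU (Cys): third position 2-fold.
Codon 5 AAA (Lys): third position 2-fold.
Codon 6 AGA (Arg): third position 2-fold.
Codon 7 AAA (Lys): third position 2-fold.
Four-fold degenerate third positions: 1.

1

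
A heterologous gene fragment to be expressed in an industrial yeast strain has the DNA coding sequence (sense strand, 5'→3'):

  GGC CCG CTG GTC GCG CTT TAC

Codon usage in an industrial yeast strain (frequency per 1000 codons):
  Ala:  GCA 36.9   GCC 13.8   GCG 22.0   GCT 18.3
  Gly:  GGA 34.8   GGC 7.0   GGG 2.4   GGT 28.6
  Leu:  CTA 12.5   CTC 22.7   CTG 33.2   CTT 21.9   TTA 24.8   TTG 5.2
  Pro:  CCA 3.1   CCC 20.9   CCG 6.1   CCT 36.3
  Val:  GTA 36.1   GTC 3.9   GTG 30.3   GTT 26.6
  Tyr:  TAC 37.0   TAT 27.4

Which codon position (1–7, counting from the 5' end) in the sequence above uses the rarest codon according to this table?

4

Codon 1 GGC (Gly): 7.0 per 1000.
Codon 2 CCG (Pro): 6.1 per 1000.
Codon 3 CTG (Leu): 33.2 per 1000.
Codon 4 GTC (Val): 3.9 per 1000.
Codon 5 GCG (Ala): 22.0 per 1000.
Codon 6 CTT (Leu): 21.9 per 1000.
Codon 7 TAC (Tyr): 37.0 per 1000.
Lowest frequency is 3.9 at codon 4.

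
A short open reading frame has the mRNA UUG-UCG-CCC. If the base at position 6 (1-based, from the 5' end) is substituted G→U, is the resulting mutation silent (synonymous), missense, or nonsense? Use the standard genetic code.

silent

Position 6 falls in codon 2: UCG → Ser.
After the substitution the codon is UCU → Ser.
Both encode Ser, so the change is synonymous.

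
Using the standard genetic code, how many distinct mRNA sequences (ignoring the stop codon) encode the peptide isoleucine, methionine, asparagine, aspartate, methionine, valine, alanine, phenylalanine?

384

Ile: 3 codons.
Met: 1 codon.
Asn: 2 codons.
Asp: 2 codons.
Met: 1 codon.
Val: 4 codons.
Ala: 4 codons.
Phe: 2 codons.
3 × 1 × 2 × 2 × 1 × 4 × 4 × 2 = 384.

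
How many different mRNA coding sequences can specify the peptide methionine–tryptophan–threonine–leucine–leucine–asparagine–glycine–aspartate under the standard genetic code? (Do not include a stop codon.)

2304

Met: 1 codon.
Trp: 1 codon.
Thr: 4 codons.
Leu: 6 codons.
Leu: 6 codons.
Asn: 2 codons.
Gly: 4 codons.
Asp: 2 codons.
1 × 1 × 4 × 6 × 6 × 2 × 4 × 2 = 2304.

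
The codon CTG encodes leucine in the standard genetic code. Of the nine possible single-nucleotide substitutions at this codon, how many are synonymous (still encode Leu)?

4

Position 1: TTG → 1 synonymous.
Position 2: none → 0 synonymous.
Position 3: CTT, CTC, CTA → 3 synonymous.
Total: 1 + 0 + 3 = 4.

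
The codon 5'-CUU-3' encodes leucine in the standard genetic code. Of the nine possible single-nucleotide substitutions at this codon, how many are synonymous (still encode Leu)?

Position 1: none → 0 synonymous.
Position 2: none → 0 synonymous.
Position 3: CUC, CUA, CUG → 3 synonymous.
Total: 0 + 0 + 3 = 3.

3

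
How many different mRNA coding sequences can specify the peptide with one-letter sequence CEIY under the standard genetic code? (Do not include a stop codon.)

Cys: 2 codons.
Glu: 2 codons.
Ile: 3 codons.
Tyr: 2 codons.
2 × 2 × 3 × 2 = 24.

24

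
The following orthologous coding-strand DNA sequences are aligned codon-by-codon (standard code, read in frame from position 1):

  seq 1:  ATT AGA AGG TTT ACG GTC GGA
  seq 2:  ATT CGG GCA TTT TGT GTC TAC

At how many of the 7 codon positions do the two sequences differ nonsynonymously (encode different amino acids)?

Codon 1: ATT Ile / ATT Ile — identical.
Codon 2: AGA Arg / CGG Arg — synonymous.
Codon 3: AGG Arg / GCA Ala — nonsynonymous.
Codon 4: TTT Phe / TTT Phe — identical.
Codon 5: ACG Thr / TGT Cys — nonsynonymous.
Codon 6: GTC Val / GTC Val — identical.
Codon 7: GGA Gly / TAC Tyr — nonsynonymous.
Nonsynonymous differences: 3.

3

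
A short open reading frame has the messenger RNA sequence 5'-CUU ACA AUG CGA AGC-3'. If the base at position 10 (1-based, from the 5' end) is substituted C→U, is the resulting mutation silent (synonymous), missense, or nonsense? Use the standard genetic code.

nonsense

Position 10 falls in codon 4: CGA → Arg.
After the substitution the codon is UGA → Stop.
The new codon is a stop codon, so this is a nonsense mutation.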